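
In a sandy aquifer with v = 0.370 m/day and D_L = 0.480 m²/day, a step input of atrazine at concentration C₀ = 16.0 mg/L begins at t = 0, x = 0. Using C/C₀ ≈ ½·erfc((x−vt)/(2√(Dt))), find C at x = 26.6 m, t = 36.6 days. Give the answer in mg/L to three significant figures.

For a continuous step input, C/C₀ ≈ ½·erfc((x−vt)/(2√(Dt))).
vt = 0.370 × 36.6 = 13.542 m and 2√(Dt) = 2√(0.480 × 36.6) = 8.383 m.
Argument (x−vt)/(2√(Dt)) = (26.6 − 13.542)/8.383 = 1.558; ½·erfc(1.558) = 0.01379.
C = 16.0 × 0.01379 = 0.221 mg/L.

0.221 mg/L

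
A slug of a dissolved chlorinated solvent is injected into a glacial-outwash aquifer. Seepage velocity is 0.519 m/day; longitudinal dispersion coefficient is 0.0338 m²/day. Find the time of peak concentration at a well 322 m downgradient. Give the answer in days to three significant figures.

For the 1D instantaneous-source solution, setting ∂C/∂t = 0 at fixed x gives v²t² + 2Dt − x² = 0, so t = (√(D² + v²x²) − D)/v².
√(D² + v²x²) = √(0.0338² + 0.519² × 322²) = 167.1; v² = 0.269361.
t = (167.1 − 0.0338)/0.269361 = 620 days (vs. the pure-advection estimate x/v = 620 d).

620 days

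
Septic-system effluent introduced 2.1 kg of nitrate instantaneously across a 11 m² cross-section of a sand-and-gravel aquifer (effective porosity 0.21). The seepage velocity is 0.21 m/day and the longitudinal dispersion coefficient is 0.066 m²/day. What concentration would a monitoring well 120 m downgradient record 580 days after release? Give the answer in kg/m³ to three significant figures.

0.0406 kg/m³

For an instantaneous plane source, C(x,t) = M/(n_e·A·√(4πDt)) · exp(−(x−vt)²/(4Dt)), with n_e·A the pore (flow) area.
Plume center vt = 0.21 × 580 = 121.8 m, so the well at 120 m is 1.8 m upgradient of the peak.
√(4πDt) = 21.93 m, giving peak height M/(n_e·A·√(4πDt)) = 2.1/(0.21 × 11 × 21.93) = 0.04145 kg/m³.
(x−vt)²/(4Dt) = (-1.8)²/(4 × 0.066 × 580) = 0.02116; exp(−0.02116) = 0.9791.
C = 0.04145 × 0.9791 = 0.0406 kg/m³.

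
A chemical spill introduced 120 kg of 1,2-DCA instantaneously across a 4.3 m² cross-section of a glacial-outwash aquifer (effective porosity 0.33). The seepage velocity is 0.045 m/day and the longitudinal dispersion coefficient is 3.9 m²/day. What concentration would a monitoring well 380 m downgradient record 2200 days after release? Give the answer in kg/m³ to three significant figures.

0.0258 kg/m³

For an instantaneous plane source, C(x,t) = M/(n_e·A·√(4πDt)) · exp(−(x−vt)²/(4Dt)), with n_e·A the pore (flow) area.
Plume center vt = 0.045 × 2200 = 99 m, so the well at 380 m is 281 m downgradient of the peak.
√(4πDt) = 328.4 m, giving peak height M/(n_e·A·√(4πDt)) = 120/(0.33 × 4.3 × 328.4) = 0.2575 kg/m³.
(x−vt)²/(4Dt) = (281)²/(4 × 3.9 × 2200) = 2.301; exp(−2.301) = 0.1002.
C = 0.2575 × 0.1002 = 0.0258 kg/m³.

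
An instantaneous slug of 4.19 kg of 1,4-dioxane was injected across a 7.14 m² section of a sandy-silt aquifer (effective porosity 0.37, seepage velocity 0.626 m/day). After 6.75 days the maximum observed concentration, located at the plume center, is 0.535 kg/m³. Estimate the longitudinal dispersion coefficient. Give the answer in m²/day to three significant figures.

0.104 m²/day

At the plume center C_max = M/(n_e·A·√(4πDt)), so D = M²/(4πt·(n_e·A·C_max)²).
n_e·A·C_max = 0.37 × 7.14 × 0.535 = 1.413 kg/m.
D = 4.19²/(4π × 6.75 × 1.413²) = 0.104 m²/day.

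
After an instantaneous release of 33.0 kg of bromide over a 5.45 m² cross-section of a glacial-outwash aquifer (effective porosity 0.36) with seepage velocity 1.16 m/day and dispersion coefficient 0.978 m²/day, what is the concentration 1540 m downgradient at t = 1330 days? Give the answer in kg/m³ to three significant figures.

0.131 kg/m³

For an instantaneous plane source, C(x,t) = M/(n_e·A·√(4πDt)) · exp(−(x−vt)²/(4Dt)), with n_e·A the pore (flow) area.
Plume center vt = 1.16 × 1330 = 1542.8 m, so the well at 1540 m is 2.8 m upgradient of the peak.
√(4πDt) = 127.8 m, giving peak height M/(n_e·A·√(4πDt)) = 33.0/(0.36 × 5.45 × 127.8) = 0.1316 kg/m³.
(x−vt)²/(4Dt) = (-2.8)²/(4 × 0.978 × 1330) = 0.001507; exp(−0.001507) = 0.9985.
C = 0.1316 × 0.9985 = 0.131 kg/m³.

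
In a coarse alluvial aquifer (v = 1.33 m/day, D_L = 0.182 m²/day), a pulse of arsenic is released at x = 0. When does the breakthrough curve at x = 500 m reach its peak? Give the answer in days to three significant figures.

For the 1D instantaneous-source solution, setting ∂C/∂t = 0 at fixed x gives v²t² + 2Dt − x² = 0, so t = (√(D² + v²x²) − D)/v².
√(D² + v²x²) = √(0.182² + 1.33² × 500²) = 665.0; v² = 1.7689.
t = (665.0 − 0.182)/1.7689 = 376 days (vs. the pure-advection estimate x/v = 376 d).

376 days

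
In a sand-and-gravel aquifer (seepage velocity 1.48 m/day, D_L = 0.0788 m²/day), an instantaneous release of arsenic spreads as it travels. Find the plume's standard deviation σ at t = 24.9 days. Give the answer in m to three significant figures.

Dispersive spreading gives a Gaussian with σ² = 2Dt; advection only shifts the center.
σ = √(2 × 0.0788 × 24.9) = 1.98 m.

1.98 m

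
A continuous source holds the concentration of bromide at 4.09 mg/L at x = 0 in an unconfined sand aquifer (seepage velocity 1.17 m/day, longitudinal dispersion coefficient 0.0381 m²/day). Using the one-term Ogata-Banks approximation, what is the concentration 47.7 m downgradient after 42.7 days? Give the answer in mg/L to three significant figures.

3.66 mg/L

For a continuous step input, C/C₀ ≈ ½·erfc((x−vt)/(2√(Dt))).
vt = 1.17 × 42.7 = 49.959 m and 2√(Dt) = 2√(0.0381 × 42.7) = 2.551 m.
Argument (x−vt)/(2√(Dt)) = (47.7 − 49.959)/2.551 = -0.8855; ½·erfc(-0.8855) = 0.8948.
C = 4.09 × 0.8948 = 3.66 mg/L.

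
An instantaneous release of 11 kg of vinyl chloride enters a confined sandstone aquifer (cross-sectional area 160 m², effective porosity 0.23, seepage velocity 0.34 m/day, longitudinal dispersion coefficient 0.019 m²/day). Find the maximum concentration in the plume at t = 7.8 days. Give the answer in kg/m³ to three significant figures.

0.219 kg/m³

The peak of an instantaneous 1D plume sits at x = vt; there the Gaussian factor is 1 and C_max = M/(n_e·A·√(4πDt)), where n_e·A is the pore area the mass is dissolved in.
√(4πDt) = √(4π × 0.019 × 7.8) = 1.365 m, so C_max = 11/(0.23 × 160 × 1.365) = 0.219 kg/m³.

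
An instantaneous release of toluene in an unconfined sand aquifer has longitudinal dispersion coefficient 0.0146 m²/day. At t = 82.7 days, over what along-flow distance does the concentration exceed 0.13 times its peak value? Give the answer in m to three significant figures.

6.28 m

The plume is Gaussian with σ = √(2Dt) = √(2 × 0.0146 × 82.7) = 1.554 m.
C/C_peak = exp(−Δx²/(2σ²)) = 0.13 ⇒ Δx = σ·√(−2 ln 0.13) = 1.554 × 2.020 = 3.139 m.
Width = 2Δx = 6.28 m.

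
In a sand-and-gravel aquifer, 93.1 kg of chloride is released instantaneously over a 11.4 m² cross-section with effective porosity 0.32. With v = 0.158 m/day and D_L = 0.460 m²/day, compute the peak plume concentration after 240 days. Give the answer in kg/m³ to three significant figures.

The peak of an instantaneous 1D plume sits at x = vt; there the Gaussian factor is 1 and C_max = M/(n_e·A·√(4πDt)), where n_e·A is the pore area the mass is dissolved in.
√(4πDt) = √(4π × 0.460 × 240) = 37.25 m, so C_max = 93.1/(0.32 × 11.4 × 37.25) = 0.685 kg/m³.

0.685 kg/m³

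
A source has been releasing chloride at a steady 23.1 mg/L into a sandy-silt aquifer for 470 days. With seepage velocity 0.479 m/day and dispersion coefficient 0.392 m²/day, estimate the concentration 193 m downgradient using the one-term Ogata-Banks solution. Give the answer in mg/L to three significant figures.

22.0 mg/L

For a continuous step input, C/C₀ ≈ ½·erfc((x−vt)/(2√(Dt))).
vt = 0.479 × 470 = 225.13 m and 2√(Dt) = 2√(0.392 × 470) = 27.15 m.
Argument (x−vt)/(2√(Dt)) = (193 − 225.13)/27.15 = -1.183; ½·erfc(-1.183) = 0.9528.
C = 23.1 × 0.9528 = 22.0 mg/L.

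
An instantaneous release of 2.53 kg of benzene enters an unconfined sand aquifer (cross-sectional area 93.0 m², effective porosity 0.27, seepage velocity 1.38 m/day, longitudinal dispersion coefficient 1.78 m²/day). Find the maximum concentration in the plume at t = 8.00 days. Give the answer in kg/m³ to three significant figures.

The peak of an instantaneous 1D plume sits at x = vt; there the Gaussian factor is 1 and C_max = M/(n_e·A·√(4πDt)), where n_e·A is the pore area the mass is dissolved in.
√(4πDt) = √(4π × 1.78 × 8.00) = 13.38 m, so C_max = 2.53/(0.27 × 93.0 × 13.38) = 0.00753 kg/m³.

0.00753 kg/m³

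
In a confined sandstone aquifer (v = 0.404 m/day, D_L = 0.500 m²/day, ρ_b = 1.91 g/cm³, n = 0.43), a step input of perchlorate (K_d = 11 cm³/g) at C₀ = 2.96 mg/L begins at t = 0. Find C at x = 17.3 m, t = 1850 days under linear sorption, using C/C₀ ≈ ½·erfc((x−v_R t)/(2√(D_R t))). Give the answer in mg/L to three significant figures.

1.04 mg/L

Retardation factor R = 1 + ρ_b·K_d/n = 1 + 1.91 × 11/0.43 = 49.86.
Sorption retards both mechanisms: v_R = v/R = 0.008103 m/day, D_R = D/R = 0.01003 m²/day.
v_R·t = 0.008103 × 1850 = 14.99055 m; 2√(D_R t) = 8.615 m; argument = (17.3 − 14.99055)/8.615 = 0.2681.
C = C₀ × ½·erfc(0.2681) = 2.96 × 0.3523 = 1.04 mg/L.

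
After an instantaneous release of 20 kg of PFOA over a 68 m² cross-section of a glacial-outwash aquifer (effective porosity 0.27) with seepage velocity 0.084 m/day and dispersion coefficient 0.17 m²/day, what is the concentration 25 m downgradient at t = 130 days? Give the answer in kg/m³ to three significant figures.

For an instantaneous plane source, C(x,t) = M/(n_e·A·√(4πDt)) · exp(−(x−vt)²/(4Dt)), with n_e·A the pore (flow) area.
Plume center vt = 0.084 × 130 = 10.92 m, so the well at 25 m is 14.08 m downgradient of the peak.
√(4πDt) = 16.66 m, giving peak height M/(n_e·A·√(4πDt)) = 20/(0.27 × 68 × 16.66) = 0.06539 kg/m³.
(x−vt)²/(4Dt) = (14.08)²/(4 × 0.17 × 130) = 2.243; exp(−2.243) = 0.1061.
C = 0.06539 × 0.1061 = 0.00694 kg/m³.

0.00694 kg/m³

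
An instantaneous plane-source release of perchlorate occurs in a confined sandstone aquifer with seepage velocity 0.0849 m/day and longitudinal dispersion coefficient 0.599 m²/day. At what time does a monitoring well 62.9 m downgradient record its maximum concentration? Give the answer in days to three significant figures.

For the 1D instantaneous-source solution, setting ∂C/∂t = 0 at fixed x gives v²t² + 2Dt − x² = 0, so t = (√(D² + v²x²) − D)/v².
√(D² + v²x²) = √(0.599² + 0.0849² × 62.9²) = 5.374; v² = 0.00720801.
t = (5.374 − 0.599)/0.00720801 = 662 days (vs. the pure-advection estimate x/v = 741 d).

662 days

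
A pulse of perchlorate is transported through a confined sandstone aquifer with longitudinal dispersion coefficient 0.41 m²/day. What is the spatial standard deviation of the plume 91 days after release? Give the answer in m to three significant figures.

Dispersive spreading gives a Gaussian with σ² = 2Dt; advection only shifts the center.
σ = √(2 × 0.41 × 91) = 8.64 m.

8.64 m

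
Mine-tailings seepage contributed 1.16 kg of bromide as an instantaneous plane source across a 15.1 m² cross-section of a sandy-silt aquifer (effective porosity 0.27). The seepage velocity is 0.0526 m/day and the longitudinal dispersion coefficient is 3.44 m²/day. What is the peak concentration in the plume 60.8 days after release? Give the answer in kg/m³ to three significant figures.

The peak of an instantaneous 1D plume sits at x = vt; there the Gaussian factor is 1 and C_max = M/(n_e·A·√(4πDt)), where n_e·A is the pore area the mass is dissolved in.
√(4πDt) = √(4π × 3.44 × 60.8) = 51.27 m, so C_max = 1.16/(0.27 × 15.1 × 51.27) = 0.00555 kg/m³.

0.00555 kg/m³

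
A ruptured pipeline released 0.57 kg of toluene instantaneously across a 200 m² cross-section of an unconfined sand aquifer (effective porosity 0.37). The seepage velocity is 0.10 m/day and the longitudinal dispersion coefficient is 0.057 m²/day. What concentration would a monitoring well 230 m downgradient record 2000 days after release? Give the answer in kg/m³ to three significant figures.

2.83e-05 kg/m³

For an instantaneous plane source, C(x,t) = M/(n_e·A·√(4πDt)) · exp(−(x−vt)²/(4Dt)), with n_e·A the pore (flow) area.
Plume center vt = 0.10 × 2000 = 200 m, so the well at 230 m is 30 m downgradient of the peak.
√(4πDt) = 37.85 m, giving peak height M/(n_e·A·√(4πDt)) = 0.57/(0.37 × 200 × 37.85) = 0.0002035 kg/m³.
(x−vt)²/(4Dt) = (30)²/(4 × 0.057 × 2000) = 1.974; exp(−1.974) = 0.1389.
C = 0.0002035 × 0.1389 = 2.83e-05 kg/m³.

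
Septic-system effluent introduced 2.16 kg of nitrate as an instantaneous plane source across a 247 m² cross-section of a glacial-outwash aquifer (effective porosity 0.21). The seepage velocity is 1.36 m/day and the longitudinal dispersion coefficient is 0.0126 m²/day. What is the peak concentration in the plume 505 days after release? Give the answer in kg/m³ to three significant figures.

The peak of an instantaneous 1D plume sits at x = vt; there the Gaussian factor is 1 and C_max = M/(n_e·A·√(4πDt)), where n_e·A is the pore area the mass is dissolved in.
√(4πDt) = √(4π × 0.0126 × 505) = 8.942 m, so C_max = 2.16/(0.21 × 247 × 8.942) = 0.00466 kg/m³.

0.00466 kg/m³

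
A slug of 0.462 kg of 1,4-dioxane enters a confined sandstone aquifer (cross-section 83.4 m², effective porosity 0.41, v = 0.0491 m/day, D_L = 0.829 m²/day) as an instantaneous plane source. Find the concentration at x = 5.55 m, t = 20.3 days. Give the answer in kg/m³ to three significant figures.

0.000683 kg/m³

For an instantaneous plane source, C(x,t) = M/(n_e·A·√(4πDt)) · exp(−(x−vt)²/(4Dt)), with n_e·A the pore (flow) area.
Plume center vt = 0.0491 × 20.3 = 0.99673 m, so the well at 5.55 m is 4.55327 m downgradient of the peak.
√(4πDt) = 14.54 m, giving peak height M/(n_e·A·√(4πDt)) = 0.462/(0.41 × 83.4 × 14.54) = 0.0009292 kg/m³.
(x−vt)²/(4Dt) = (4.55327)²/(4 × 0.829 × 20.3) = 0.3080; exp(−0.3080) = 0.7349.
C = 0.0009292 × 0.7349 = 0.000683 kg/m³.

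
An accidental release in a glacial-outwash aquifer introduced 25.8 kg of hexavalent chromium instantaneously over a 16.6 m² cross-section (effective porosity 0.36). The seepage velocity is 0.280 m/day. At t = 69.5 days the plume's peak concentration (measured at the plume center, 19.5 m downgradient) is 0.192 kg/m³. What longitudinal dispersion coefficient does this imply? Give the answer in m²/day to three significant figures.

At the plume center C_max = M/(n_e·A·√(4πDt)), so D = M²/(4πt·(n_e·A·C_max)²).
n_e·A·C_max = 0.36 × 16.6 × 0.192 = 1.147 kg/m.
D = 25.8²/(4π × 69.5 × 1.147²) = 0.579 m²/day.

0.579 m²/day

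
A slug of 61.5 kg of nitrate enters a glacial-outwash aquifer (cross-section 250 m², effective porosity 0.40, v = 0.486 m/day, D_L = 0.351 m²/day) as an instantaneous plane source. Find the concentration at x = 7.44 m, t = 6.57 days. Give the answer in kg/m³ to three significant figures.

For an instantaneous plane source, C(x,t) = M/(n_e·A·√(4πDt)) · exp(−(x−vt)²/(4Dt)), with n_e·A the pore (flow) area.
Plume center vt = 0.486 × 6.57 = 3.19302 m, so the well at 7.44 m is 4.24698 m downgradient of the peak.
√(4πDt) = 5.383 m, giving peak height M/(n_e·A·√(4πDt)) = 61.5/(0.40 × 250 × 5.383) = 0.1142 kg/m³.
(x−vt)²/(4Dt) = (4.24698)²/(4 × 0.351 × 6.57) = 1.955; exp(−1.955) = 0.1416.
C = 0.1142 × 0.1416 = 0.0162 kg/m³.

0.0162 kg/m³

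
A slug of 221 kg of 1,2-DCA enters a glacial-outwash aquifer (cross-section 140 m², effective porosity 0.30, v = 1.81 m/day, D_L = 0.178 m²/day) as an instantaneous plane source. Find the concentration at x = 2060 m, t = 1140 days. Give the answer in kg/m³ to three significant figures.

0.103 kg/m³

For an instantaneous plane source, C(x,t) = M/(n_e·A·√(4πDt)) · exp(−(x−vt)²/(4Dt)), with n_e·A the pore (flow) area.
Plume center vt = 1.81 × 1140 = 2063.4 m, so the well at 2060 m is 3.4 m upgradient of the peak.
√(4πDt) = 50.50 m, giving peak height M/(n_e·A·√(4πDt)) = 221/(0.30 × 140 × 50.50) = 0.1042 kg/m³.
(x−vt)²/(4Dt) = (-3.4)²/(4 × 0.178 × 1140) = 0.01424; exp(−0.01424) = 0.9859.
C = 0.1042 × 0.9859 = 0.103 kg/m³.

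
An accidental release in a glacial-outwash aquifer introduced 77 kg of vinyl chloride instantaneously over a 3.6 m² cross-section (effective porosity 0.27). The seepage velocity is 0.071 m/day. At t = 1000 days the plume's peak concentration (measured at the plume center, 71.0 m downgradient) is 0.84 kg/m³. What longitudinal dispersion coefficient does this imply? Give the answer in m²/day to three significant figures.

0.708 m²/day

At the plume center C_max = M/(n_e·A·√(4πDt)), so D = M²/(4πt·(n_e·A·C_max)²).
n_e·A·C_max = 0.27 × 3.6 × 0.84 = 0.8165 kg/m.
D = 77²/(4π × 1000 × 0.8165²) = 0.708 m²/day.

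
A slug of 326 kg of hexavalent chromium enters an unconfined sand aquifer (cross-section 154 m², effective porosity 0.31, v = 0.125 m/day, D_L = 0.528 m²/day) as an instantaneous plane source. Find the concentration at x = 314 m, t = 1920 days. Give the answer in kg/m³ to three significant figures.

For an instantaneous plane source, C(x,t) = M/(n_e·A·√(4πDt)) · exp(−(x−vt)²/(4Dt)), with n_e·A the pore (flow) area.
Plume center vt = 0.125 × 1920 = 240 m, so the well at 314 m is 74 m downgradient of the peak.
√(4πDt) = 112.9 m, giving peak height M/(n_e·A·√(4πDt)) = 326/(0.31 × 154 × 112.9) = 0.06048 kg/m³.
(x−vt)²/(4Dt) = (74)²/(4 × 0.528 × 1920) = 1.350; exp(−1.350) = 0.2592.
C = 0.06048 × 0.2592 = 0.0157 kg/m³.

0.0157 kg/m³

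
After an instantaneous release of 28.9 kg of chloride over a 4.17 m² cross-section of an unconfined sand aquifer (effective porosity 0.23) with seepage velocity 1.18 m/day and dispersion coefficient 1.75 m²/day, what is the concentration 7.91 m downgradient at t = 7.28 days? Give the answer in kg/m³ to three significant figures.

2.36 kg/m³

For an instantaneous plane source, C(x,t) = M/(n_e·A·√(4πDt)) · exp(−(x−vt)²/(4Dt)), with n_e·A the pore (flow) area.
Plume center vt = 1.18 × 7.28 = 8.5904 m, so the well at 7.91 m is 0.6804 m upgradient of the peak.
√(4πDt) = 12.65 m, giving peak height M/(n_e·A·√(4πDt)) = 28.9/(0.23 × 4.17 × 12.65) = 2.382 kg/m³.
(x−vt)²/(4Dt) = (-0.6804)²/(4 × 1.75 × 7.28) = 0.009084; exp(−0.009084) = 0.9910.
C = 2.382 × 0.9910 = 2.36 kg/m³.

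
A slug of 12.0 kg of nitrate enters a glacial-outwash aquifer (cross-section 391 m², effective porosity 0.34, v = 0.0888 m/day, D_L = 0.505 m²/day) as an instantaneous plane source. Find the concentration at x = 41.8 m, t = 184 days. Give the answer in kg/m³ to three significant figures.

For an instantaneous plane source, C(x,t) = M/(n_e·A·√(4πDt)) · exp(−(x−vt)²/(4Dt)), with n_e·A the pore (flow) area.
Plume center vt = 0.0888 × 184 = 16.3392 m, so the well at 41.8 m is 25.4608 m downgradient of the peak.
√(4πDt) = 34.17 m, giving peak height M/(n_e·A·√(4πDt)) = 12.0/(0.34 × 391 × 34.17) = 0.002642 kg/m³.
(x−vt)²/(4Dt) = (25.4608)²/(4 × 0.505 × 184) = 1.744; exp(−1.744) = 0.1748.
C = 0.002642 × 0.1748 = 0.000462 kg/m³.

0.000462 kg/m³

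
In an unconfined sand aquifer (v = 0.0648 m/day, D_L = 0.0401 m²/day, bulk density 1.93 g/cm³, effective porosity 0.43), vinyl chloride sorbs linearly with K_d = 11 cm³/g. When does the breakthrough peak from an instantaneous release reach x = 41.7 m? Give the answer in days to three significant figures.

Retardation factor R = 1 + ρ_b·K_d/n = 1 + 1.93 × 11/0.43 = 50.37.
Sorption retards both mechanisms: v_R = v/R = 0.001286 m/day, D_R = D/R = 0.0007961 m²/day.
Peak time from v_R²t² + 2D_R t − x² = 0: t = (√(D_R² + v_R²x²) − D_R)/v_R².
√(D_R² + v_R²x²) = √(0.0007961² + 0.001286² × 41.7²) = 0.05363; v_R² = 1.654e-06.
t = (0.05363 − 0.0007961)/1.654e-06 = 31900 days.

31900 days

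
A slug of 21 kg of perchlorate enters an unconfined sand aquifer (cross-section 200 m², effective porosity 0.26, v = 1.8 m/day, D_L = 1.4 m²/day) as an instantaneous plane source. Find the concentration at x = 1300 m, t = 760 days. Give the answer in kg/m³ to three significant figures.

For an instantaneous plane source, C(x,t) = M/(n_e·A·√(4πDt)) · exp(−(x−vt)²/(4Dt)), with n_e·A the pore (flow) area.
Plume center vt = 1.8 × 760 = 1368 m, so the well at 1300 m is 68 m upgradient of the peak.
√(4πDt) = 115.6 m, giving peak height M/(n_e·A·√(4πDt)) = 21/(0.26 × 200 × 115.6) = 0.003493 kg/m³.
(x−vt)²/(4Dt) = (-68)²/(4 × 1.4 × 760) = 1.086; exp(−1.086) = 0.3376.
C = 0.003493 × 0.3376 = 0.00118 kg/m³.

0.00118 kg/m³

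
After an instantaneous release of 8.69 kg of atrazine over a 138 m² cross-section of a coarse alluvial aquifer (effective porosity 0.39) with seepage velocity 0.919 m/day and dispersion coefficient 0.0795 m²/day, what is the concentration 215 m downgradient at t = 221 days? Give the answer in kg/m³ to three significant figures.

0.00145 kg/m³

For an instantaneous plane source, C(x,t) = M/(n_e·A·√(4πDt)) · exp(−(x−vt)²/(4Dt)), with n_e·A the pore (flow) area.
Plume center vt = 0.919 × 221 = 203.099 m, so the well at 215 m is 11.901 m downgradient of the peak.
√(4πDt) = 14.86 m, giving peak height M/(n_e·A·√(4πDt)) = 8.69/(0.39 × 138 × 14.86) = 0.01087 kg/m³.
(x−vt)²/(4Dt) = (11.901)²/(4 × 0.0795 × 221) = 2.015; exp(−2.015) = 0.1333.
C = 0.01087 × 0.1333 = 0.00145 kg/m³.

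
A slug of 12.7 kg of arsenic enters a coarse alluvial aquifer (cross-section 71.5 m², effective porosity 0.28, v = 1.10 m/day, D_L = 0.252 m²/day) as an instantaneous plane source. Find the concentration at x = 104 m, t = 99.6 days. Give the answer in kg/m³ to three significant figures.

For an instantaneous plane source, C(x,t) = M/(n_e·A·√(4πDt)) · exp(−(x−vt)²/(4Dt)), with n_e·A the pore (flow) area.
Plume center vt = 1.10 × 99.6 = 109.56 m, so the well at 104 m is 5.56 m upgradient of the peak.
√(4πDt) = 17.76 m, giving peak height M/(n_e·A·√(4πDt)) = 12.7/(0.28 × 71.5 × 17.76) = 0.03572 kg/m³.
(x−vt)²/(4Dt) = (-5.56)²/(4 × 0.252 × 99.6) = 0.3079; exp(−0.3079) = 0.7350.
C = 0.03572 × 0.7350 = 0.0263 kg/m³.

0.0263 kg/m³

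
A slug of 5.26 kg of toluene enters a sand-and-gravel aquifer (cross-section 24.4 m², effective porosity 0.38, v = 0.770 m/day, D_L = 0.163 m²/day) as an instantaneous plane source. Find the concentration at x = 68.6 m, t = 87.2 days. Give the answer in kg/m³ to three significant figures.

For an instantaneous plane source, C(x,t) = M/(n_e·A·√(4πDt)) · exp(−(x−vt)²/(4Dt)), with n_e·A the pore (flow) area.
Plume center vt = 0.770 × 87.2 = 67.144 m, so the well at 68.6 m is 1.456 m downgradient of the peak.
√(4πDt) = 13.36 m, giving peak height M/(n_e·A·√(4πDt)) = 5.26/(0.38 × 24.4 × 13.36) = 0.04246 kg/m³.
(x−vt)²/(4Dt) = (1.456)²/(4 × 0.163 × 87.2) = 0.03729; exp(−0.03729) = 0.9634.
C = 0.04246 × 0.9634 = 0.0409 kg/m³.

0.0409 kg/m³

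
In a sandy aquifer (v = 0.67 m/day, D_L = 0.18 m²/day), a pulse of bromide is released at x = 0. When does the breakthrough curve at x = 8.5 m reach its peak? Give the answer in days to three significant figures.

For the 1D instantaneous-source solution, setting ∂C/∂t = 0 at fixed x gives v²t² + 2Dt − x² = 0, so t = (√(D² + v²x²) − D)/v².
√(D² + v²x²) = √(0.18² + 0.67² × 8.5²) = 5.698; v² = 0.4489.
t = (5.698 − 0.18)/0.4489 = 12.3 days (vs. the pure-advection estimate x/v = 12.7 d).

12.3 days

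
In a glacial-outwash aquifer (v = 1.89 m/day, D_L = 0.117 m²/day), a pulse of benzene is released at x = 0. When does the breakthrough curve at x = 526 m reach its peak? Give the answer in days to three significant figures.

278 days

For the 1D instantaneous-source solution, setting ∂C/∂t = 0 at fixed x gives v²t² + 2Dt − x² = 0, so t = (√(D² + v²x²) − D)/v².
√(D² + v²x²) = √(0.117² + 1.89² × 526²) = 994.1; v² = 3.5721.
t = (994.1 − 0.117)/3.5721 = 278 days (vs. the pure-advection estimate x/v = 278 d).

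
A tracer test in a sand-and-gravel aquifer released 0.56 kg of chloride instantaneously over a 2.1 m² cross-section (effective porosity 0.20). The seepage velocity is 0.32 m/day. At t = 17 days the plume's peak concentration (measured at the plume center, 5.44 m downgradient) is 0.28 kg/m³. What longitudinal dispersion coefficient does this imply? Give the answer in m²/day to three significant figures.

At the plume center C_max = M/(n_e·A·√(4πDt)), so D = M²/(4πt·(n_e·A·C_max)²).
n_e·A·C_max = 0.20 × 2.1 × 0.28 = 0.1176 kg/m.
D = 0.56²/(4π × 17 × 0.1176²) = 0.106 m²/day.

0.106 m²/day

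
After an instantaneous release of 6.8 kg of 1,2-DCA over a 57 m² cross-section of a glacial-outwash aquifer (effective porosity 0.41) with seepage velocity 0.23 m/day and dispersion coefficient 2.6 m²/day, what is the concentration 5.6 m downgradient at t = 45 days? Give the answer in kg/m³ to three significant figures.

For an instantaneous plane source, C(x,t) = M/(n_e·A·√(4πDt)) · exp(−(x−vt)²/(4Dt)), with n_e·A the pore (flow) area.
Plume center vt = 0.23 × 45 = 10.35 m, so the well at 5.6 m is 4.75 m upgradient of the peak.
√(4πDt) = 38.34 m, giving peak height M/(n_e·A·√(4πDt)) = 6.8/(0.41 × 57 × 38.34) = 0.007589 kg/m³.
(x−vt)²/(4Dt) = (-4.75)²/(4 × 2.6 × 45) = 0.04821; exp(−0.04821) = 0.9529.
C = 0.007589 × 0.9529 = 0.00723 kg/m³.

0.00723 kg/m³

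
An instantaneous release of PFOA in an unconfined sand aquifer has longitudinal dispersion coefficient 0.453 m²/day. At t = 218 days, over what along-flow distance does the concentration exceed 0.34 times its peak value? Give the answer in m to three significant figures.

41.3 m

The plume is Gaussian with σ = √(2Dt) = √(2 × 0.453 × 218) = 14.05 m.
C/C_peak = exp(−Δx²/(2σ²)) = 0.34 ⇒ Δx = σ·√(−2 ln 0.34) = 14.05 × 1.469 = 20.64 m.
Width = 2Δx = 41.3 m.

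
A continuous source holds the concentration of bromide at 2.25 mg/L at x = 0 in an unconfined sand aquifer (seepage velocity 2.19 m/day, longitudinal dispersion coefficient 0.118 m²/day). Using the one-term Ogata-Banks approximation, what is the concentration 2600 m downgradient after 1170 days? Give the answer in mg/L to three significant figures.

For a continuous step input, C/C₀ ≈ ½·erfc((x−vt)/(2√(Dt))).
vt = 2.19 × 1170 = 2562.3 m and 2√(Dt) = 2√(0.118 × 1170) = 23.50 m.
Argument (x−vt)/(2√(Dt)) = (2600 − 2562.3)/23.50 = 1.604; ½·erfc(1.604) = 0.01165.
C = 2.25 × 0.01165 = 0.0262 mg/L.

0.0262 mg/L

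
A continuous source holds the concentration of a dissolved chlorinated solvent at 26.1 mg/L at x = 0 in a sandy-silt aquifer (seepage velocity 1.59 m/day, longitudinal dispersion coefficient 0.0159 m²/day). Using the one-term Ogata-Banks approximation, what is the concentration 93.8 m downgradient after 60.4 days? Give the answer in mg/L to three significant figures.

24.7 mg/L

For a continuous step input, C/C₀ ≈ ½·erfc((x−vt)/(2√(Dt))).
vt = 1.59 × 60.4 = 96.036 m and 2√(Dt) = 2√(0.0159 × 60.4) = 1.960 m.
Argument (x−vt)/(2√(Dt)) = (93.8 − 96.036)/1.960 = -1.141; ½·erfc(-1.141) = 0.9467.
C = 26.1 × 0.9467 = 24.7 mg/L.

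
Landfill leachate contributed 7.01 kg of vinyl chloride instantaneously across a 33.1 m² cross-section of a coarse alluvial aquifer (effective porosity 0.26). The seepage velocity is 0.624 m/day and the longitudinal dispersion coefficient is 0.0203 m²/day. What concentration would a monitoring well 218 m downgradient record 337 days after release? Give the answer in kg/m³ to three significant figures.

For an instantaneous plane source, C(x,t) = M/(n_e·A·√(4πDt)) · exp(−(x−vt)²/(4Dt)), with n_e·A the pore (flow) area.
Plume center vt = 0.624 × 337 = 210.288 m, so the well at 218 m is 7.712 m downgradient of the peak.
√(4πDt) = 9.272 m, giving peak height M/(n_e·A·√(4πDt)) = 7.01/(0.26 × 33.1 × 9.272) = 0.08785 kg/m³.
(x−vt)²/(4Dt) = (7.712)²/(4 × 0.0203 × 337) = 2.173; exp(−2.173) = 0.1138.
C = 0.08785 × 0.1138 = 0.0100 kg/m³.

0.0100 kg/m³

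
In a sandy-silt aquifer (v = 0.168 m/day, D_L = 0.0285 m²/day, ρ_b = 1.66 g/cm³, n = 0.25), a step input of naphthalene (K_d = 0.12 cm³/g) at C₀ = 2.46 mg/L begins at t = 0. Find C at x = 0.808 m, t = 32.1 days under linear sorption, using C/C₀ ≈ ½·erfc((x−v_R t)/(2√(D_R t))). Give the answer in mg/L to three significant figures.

Retardation factor R = 1 + ρ_b·K_d/n = 1 + 1.66 × 0.12/0.25 = 1.797.
Sorption retards both mechanisms: v_R = v/R = 0.09349 m/day, D_R = D/R = 0.01586 m²/day.
v_R·t = 0.09349 × 32.1 = 3.001029 m; 2√(D_R t) = 1.427 m; argument = (0.808 − 3.001029)/1.427 = -1.537.
C = C₀ × ½·erfc(-1.537) = 2.46 × 0.9851 = 2.42 mg/L.

2.42 mg/L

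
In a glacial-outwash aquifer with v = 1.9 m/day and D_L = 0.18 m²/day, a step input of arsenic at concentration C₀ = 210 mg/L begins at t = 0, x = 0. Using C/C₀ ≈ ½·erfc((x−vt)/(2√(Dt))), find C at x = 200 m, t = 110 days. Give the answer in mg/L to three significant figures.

194 mg/L

For a continuous step input, C/C₀ ≈ ½·erfc((x−vt)/(2√(Dt))).
vt = 1.9 × 110 = 209 m and 2√(Dt) = 2√(0.18 × 110) = 8.899 m.
Argument (x−vt)/(2√(Dt)) = (200 − 209)/8.899 = -1.011; ½·erfc(-1.011) = 0.9236.
C = 210 × 0.9236 = 194 mg/L.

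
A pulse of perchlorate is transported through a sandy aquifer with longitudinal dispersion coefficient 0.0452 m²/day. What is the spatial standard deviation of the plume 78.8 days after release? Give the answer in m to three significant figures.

Dispersive spreading gives a Gaussian with σ² = 2Dt; advection only shifts the center.
σ = √(2 × 0.0452 × 78.8) = 2.67 m.

2.67 m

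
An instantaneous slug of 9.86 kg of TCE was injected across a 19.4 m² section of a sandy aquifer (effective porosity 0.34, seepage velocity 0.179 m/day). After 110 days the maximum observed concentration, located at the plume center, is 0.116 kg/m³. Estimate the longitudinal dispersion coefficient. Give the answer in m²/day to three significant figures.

At the plume center C_max = M/(n_e·A·√(4πDt)), so D = M²/(4πt·(n_e·A·C_max)²).
n_e·A·C_max = 0.34 × 19.4 × 0.116 = 0.7651 kg/m.
D = 9.86²/(4π × 110 × 0.7651²) = 0.120 m²/day.

0.120 m²/day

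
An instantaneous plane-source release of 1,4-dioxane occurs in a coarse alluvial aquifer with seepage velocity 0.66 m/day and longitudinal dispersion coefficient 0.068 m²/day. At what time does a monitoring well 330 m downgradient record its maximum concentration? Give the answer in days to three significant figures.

For the 1D instantaneous-source solution, setting ∂C/∂t = 0 at fixed x gives v²t² + 2Dt − x² = 0, so t = (√(D² + v²x²) − D)/v².
√(D² + v²x²) = √(0.068² + 0.66² × 330²) = 217.8; v² = 0.4356.
t = (217.8 − 0.068)/0.4356 = 500 days (vs. the pure-advection estimate x/v = 500 d).

500 days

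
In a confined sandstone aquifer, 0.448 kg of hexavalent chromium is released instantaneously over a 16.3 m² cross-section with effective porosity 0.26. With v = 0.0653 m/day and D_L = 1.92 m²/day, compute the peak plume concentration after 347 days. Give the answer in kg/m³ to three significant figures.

0.00116 kg/m³

The peak of an instantaneous 1D plume sits at x = vt; there the Gaussian factor is 1 and C_max = M/(n_e·A·√(4πDt)), where n_e·A is the pore area the mass is dissolved in.
√(4πDt) = √(4π × 1.92 × 347) = 91.50 m, so C_max = 0.448/(0.26 × 16.3 × 91.50) = 0.00116 kg/m³.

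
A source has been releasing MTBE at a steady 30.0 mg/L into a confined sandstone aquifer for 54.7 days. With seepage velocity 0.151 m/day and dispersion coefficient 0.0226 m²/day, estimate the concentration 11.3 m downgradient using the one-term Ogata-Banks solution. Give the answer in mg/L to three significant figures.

0.798 mg/L

For a continuous step input, C/C₀ ≈ ½·erfc((x−vt)/(2√(Dt))).
vt = 0.151 × 54.7 = 8.2597 m and 2√(Dt) = 2√(0.0226 × 54.7) = 2.224 m.
Argument (x−vt)/(2√(Dt)) = (11.3 − 8.2597)/2.224 = 1.367; ½·erfc(1.367) = 0.02660.
C = 30.0 × 0.02660 = 0.798 mg/L.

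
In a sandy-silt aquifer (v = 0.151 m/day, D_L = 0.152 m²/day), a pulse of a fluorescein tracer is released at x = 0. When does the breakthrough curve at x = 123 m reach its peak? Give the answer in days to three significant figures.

808 days

For the 1D instantaneous-source solution, setting ∂C/∂t = 0 at fixed x gives v²t² + 2Dt − x² = 0, so t = (√(D² + v²x²) − D)/v².
√(D² + v²x²) = √(0.152² + 0.151² × 123²) = 18.57; v² = 0.022801.
t = (18.57 − 0.152)/0.022801 = 808 days (vs. the pure-advection estimate x/v = 815 d).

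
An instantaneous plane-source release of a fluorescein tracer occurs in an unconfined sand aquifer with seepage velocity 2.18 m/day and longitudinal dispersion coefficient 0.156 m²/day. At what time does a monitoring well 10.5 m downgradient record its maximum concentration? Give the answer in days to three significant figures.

4.78 days

For the 1D instantaneous-source solution, setting ∂C/∂t = 0 at fixed x gives v²t² + 2Dt − x² = 0, so t = (√(D² + v²x²) − D)/v².
√(D² + v²x²) = √(0.156² + 2.18² × 10.5²) = 22.89; v² = 4.7524.
t = (22.89 − 0.156)/4.7524 = 4.78 days (vs. the pure-advection estimate x/v = 4.82 d).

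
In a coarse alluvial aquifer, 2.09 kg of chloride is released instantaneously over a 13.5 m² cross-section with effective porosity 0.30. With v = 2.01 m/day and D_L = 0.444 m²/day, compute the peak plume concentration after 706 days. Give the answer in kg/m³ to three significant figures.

0.00822 kg/m³

The peak of an instantaneous 1D plume sits at x = vt; there the Gaussian factor is 1 and C_max = M/(n_e·A·√(4πDt)), where n_e·A is the pore area the mass is dissolved in.
√(4πDt) = √(4π × 0.444 × 706) = 62.76 m, so C_max = 2.09/(0.30 × 13.5 × 62.76) = 0.00822 kg/m³.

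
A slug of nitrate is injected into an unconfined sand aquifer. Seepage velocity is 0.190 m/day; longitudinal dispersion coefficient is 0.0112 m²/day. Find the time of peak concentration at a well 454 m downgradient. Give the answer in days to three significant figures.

For the 1D instantaneous-source solution, setting ∂C/∂t = 0 at fixed x gives v²t² + 2Dt − x² = 0, so t = (√(D² + v²x²) − D)/v².
√(D² + v²x²) = √(0.0112² + 0.190² × 454²) = 86.26; v² = 0.0361.
t = (86.26 − 0.0112)/0.0361 = 2390 days (vs. the pure-advection estimate x/v = 2390 d).

2390 days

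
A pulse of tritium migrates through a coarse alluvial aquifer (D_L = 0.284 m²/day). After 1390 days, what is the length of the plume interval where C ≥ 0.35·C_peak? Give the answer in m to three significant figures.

81.4 m

The plume is Gaussian with σ = √(2Dt) = √(2 × 0.284 × 1390) = 28.10 m.
C/C_peak = exp(−Δx²/(2σ²)) = 0.35 ⇒ Δx = σ·√(−2 ln 0.35) = 28.10 × 1.449 = 40.72 m.
Width = 2Δx = 81.4 m.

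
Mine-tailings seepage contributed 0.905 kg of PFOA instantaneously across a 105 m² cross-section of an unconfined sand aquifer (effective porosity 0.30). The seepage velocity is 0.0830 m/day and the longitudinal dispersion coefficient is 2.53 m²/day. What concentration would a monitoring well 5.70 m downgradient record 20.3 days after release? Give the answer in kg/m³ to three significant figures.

0.00105 kg/m³

For an instantaneous plane source, C(x,t) = M/(n_e·A·√(4πDt)) · exp(−(x−vt)²/(4Dt)), with n_e·A the pore (flow) area.
Plume center vt = 0.0830 × 20.3 = 1.6849 m, so the well at 5.70 m is 4.0151 m downgradient of the peak.
√(4πDt) = 25.40 m, giving peak height M/(n_e·A·√(4πDt)) = 0.905/(0.30 × 105 × 25.40) = 0.001131 kg/m³.
(x−vt)²/(4Dt) = (4.0151)²/(4 × 2.53 × 20.3) = 0.07847; exp(−0.07847) = 0.9245.
C = 0.001131 × 0.9245 = 0.00105 kg/m³.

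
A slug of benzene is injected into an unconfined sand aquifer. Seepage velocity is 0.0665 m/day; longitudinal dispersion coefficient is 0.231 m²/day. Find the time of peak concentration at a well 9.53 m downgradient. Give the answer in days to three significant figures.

For the 1D instantaneous-source solution, setting ∂C/∂t = 0 at fixed x gives v²t² + 2Dt − x² = 0, so t = (√(D² + v²x²) − D)/v².
√(D² + v²x²) = √(0.231² + 0.0665² × 9.53²) = 0.6745; v² = 0.00442225.
t = (0.6745 − 0.231)/0.00442225 = 100 days (vs. the pure-advection estimate x/v = 143 d).

100 days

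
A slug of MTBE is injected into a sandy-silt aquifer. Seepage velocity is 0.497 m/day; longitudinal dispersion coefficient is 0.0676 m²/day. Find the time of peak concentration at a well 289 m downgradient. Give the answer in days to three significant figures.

581 days

For the 1D instantaneous-source solution, setting ∂C/∂t = 0 at fixed x gives v²t² + 2Dt − x² = 0, so t = (√(D² + v²x²) − D)/v².
√(D² + v²x²) = √(0.0676² + 0.497² × 289²) = 143.6; v² = 0.247009.
t = (143.6 − 0.0676)/0.247009 = 581 days (vs. the pure-advection estimate x/v = 581 d).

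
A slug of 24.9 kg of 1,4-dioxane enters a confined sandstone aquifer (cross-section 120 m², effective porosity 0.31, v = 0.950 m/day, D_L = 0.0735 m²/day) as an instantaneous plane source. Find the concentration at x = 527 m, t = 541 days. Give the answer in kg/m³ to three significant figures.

0.0103 kg/m³

For an instantaneous plane source, C(x,t) = M/(n_e·A·√(4πDt)) · exp(−(x−vt)²/(4Dt)), with n_e·A the pore (flow) area.
Plume center vt = 0.950 × 541 = 513.95 m, so the well at 527 m is 13.05 m downgradient of the peak.
√(4πDt) = 22.35 m, giving peak height M/(n_e·A·√(4πDt)) = 24.9/(0.31 × 120 × 22.35) = 0.02995 kg/m³.
(x−vt)²/(4Dt) = (13.05)²/(4 × 0.0735 × 541) = 1.071; exp(−1.071) = 0.3427.
C = 0.02995 × 0.3427 = 0.0103 kg/m³.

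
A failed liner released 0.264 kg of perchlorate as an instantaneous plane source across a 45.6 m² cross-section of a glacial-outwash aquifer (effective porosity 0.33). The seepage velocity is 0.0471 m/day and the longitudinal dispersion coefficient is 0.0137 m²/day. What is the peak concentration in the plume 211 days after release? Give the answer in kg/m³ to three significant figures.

The peak of an instantaneous 1D plume sits at x = vt; there the Gaussian factor is 1 and C_max = M/(n_e·A·√(4πDt)), where n_e·A is the pore area the mass is dissolved in.
√(4πDt) = √(4π × 0.0137 × 211) = 6.027 m, so C_max = 0.264/(0.33 × 45.6 × 6.027) = 0.00291 kg/m³.

0.00291 kg/m³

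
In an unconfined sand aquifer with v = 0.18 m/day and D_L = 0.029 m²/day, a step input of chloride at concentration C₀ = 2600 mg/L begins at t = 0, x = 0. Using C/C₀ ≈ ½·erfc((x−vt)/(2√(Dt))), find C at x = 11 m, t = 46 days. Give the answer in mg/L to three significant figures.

125 mg/L

For a continuous step input, C/C₀ ≈ ½·erfc((x−vt)/(2√(Dt))).
vt = 0.18 × 46 = 8.28 m and 2√(Dt) = 2√(0.029 × 46) = 2.310 m.
Argument (x−vt)/(2√(Dt)) = (11 − 8.28)/2.310 = 1.177; ½·erfc(1.177) = 0.04800.
C = 2600 × 0.04800 = 125 mg/L.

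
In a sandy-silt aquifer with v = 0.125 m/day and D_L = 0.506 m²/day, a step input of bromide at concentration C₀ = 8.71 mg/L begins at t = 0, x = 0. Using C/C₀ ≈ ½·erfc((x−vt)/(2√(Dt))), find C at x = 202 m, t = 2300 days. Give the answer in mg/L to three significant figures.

For a continuous step input, C/C₀ ≈ ½·erfc((x−vt)/(2√(Dt))).
vt = 0.125 × 2300 = 287.5 m and 2√(Dt) = 2√(0.506 × 2300) = 68.23 m.
Argument (x−vt)/(2√(Dt)) = (202 − 287.5)/68.23 = -1.253; ½·erfc(-1.253) = 0.9618.
C = 8.71 × 0.9618 = 8.38 mg/L.

8.38 mg/L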